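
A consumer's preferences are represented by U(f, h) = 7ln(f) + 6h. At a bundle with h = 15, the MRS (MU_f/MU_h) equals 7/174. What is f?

MU_f = 7/f, MU_h = 6.
MRS = 7/f ÷ 6.
MRS depends only on f: (7/6)/f = 7/174 ⇒ f = (7/6)/(7/174) = 29.

f = 29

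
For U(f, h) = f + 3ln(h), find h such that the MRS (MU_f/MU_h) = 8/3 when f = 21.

h = 8

MU_f = 1, MU_h = 3/h.
MRS = 1 ÷ (3/h).
MRS depends only on h: (1/3)·h = 8/3 ⇒ h = (8/3)/(1/3) = 8.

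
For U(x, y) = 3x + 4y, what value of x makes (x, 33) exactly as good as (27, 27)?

x = 19

U(27, 27) = 189.
Set U(x, 33) = 189 and solve.
3x + 4·33 = 189 ⇒ 3x = 57 ⇒ x = 19.
Check: U(19, 33) = 189.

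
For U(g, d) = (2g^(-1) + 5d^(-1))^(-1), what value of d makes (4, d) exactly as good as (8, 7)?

U depends on (g, d) only through S = 2g^(-1) + 5d^(-1), so equal utility means equal S. At (8, 7): S = 27/28.
With g = 4: 2·4^(-1) = 0.5, so 5d^(-1) = 27/28 − 0.5 = 13/28, i.e. d^(-1) = 13/140.
Hence d = 1/(13/140) = 140/13.
Check: U(4, 140/13) = 1.037.

d = 140/13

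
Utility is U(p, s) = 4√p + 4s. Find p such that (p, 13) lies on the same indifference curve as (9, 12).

U(9, 12) = 60.
Set U(p, 13) = 60 and solve.
With s = 13: 4√p = 60 − 4·13 = 8, so √p = 2 and p = 4.
Check: U(4, 13) = 60.

p = 4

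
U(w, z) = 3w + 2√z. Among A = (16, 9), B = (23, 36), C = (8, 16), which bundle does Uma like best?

Bundle B

Evaluate utility at each bundle:
U(A) = 54.000.
U(B) = 81.000.
U(C) = 32.000.
Highest utility is B, so B ≻ A ≻ C.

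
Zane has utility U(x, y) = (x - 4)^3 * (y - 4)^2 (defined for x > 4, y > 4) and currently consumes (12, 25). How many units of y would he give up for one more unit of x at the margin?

MRS = 63/16

MU_x = 3·(x−4)^2·(y−4)^2, MU_y = 2·(x−4)^3·(y−4).
MRS = (3/2)·(y−4)/(x−4).
At (12, 25): MRS = 63/16.
So at (12, 25) the consumer would give up 63/16 units of y for one more unit of x.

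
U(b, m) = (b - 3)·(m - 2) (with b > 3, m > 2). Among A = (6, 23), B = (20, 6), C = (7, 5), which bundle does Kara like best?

Bundle B

Evaluate utility at each bundle:
U(A) = 63.
U(B) = 68.
U(C) = 12.
Highest utility is B, so B ≻ A ≻ C.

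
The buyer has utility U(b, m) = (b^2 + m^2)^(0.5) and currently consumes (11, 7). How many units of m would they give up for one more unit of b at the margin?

For CES with ρ = 2, MRS = (m/b)^(-1).
At (11, 7): MRS = 11/7.
So at (11, 7) the consumer would give up 11/7 units of m for one more unit of b.

MRS = 11/7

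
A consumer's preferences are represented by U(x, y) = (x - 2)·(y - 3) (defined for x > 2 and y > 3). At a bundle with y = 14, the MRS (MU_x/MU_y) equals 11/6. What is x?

x = 8

MU_x = (y−3), MU_y = (x−2).
MRS = (y−3)/(x−2).
Substitute y = 14: MRS = 11/(x − 2). Setting this equal to 11/6 gives x − 2 = 11/(11/6) = 6, so x = 8.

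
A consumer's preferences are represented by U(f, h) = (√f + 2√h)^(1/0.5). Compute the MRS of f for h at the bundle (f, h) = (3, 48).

MRS = 2

For CES with ρ = 0.5, MRS = (1/2)·√(h/f).
At (3, 48): MRS = 2.
So at (3, 48) the consumer would give up 2 units of h for one more unit of f.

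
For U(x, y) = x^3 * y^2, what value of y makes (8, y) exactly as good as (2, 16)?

y = 2

U(2, 16) = 2048.
Set U(8, y) = 2048 and solve.
With x = 8: 8^3 = 512, so y^2 = 2048/512 = 4; taking the square root, y = 2.
Check: U(8, 2) = 2048.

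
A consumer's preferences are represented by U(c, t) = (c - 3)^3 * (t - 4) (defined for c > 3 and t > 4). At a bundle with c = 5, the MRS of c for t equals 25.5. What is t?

MU_c = 3·(c−3)^2·(t−4), MU_t = (c−3)^3.
MRS = (3/1)·(t−4)/(c−3).
Substitute c = 5: MRS = (t − 4)/(2/3). Setting this equal to 25.5 gives t − 4 = 25.5·(2/3) = 17, so t = 21.

t = 21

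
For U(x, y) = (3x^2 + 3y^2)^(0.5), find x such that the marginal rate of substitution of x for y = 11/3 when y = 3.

x = 11

For CES with ρ = 2, MRS = (y/x)^(-1).
Setting (3/x)^(-1) = 11/3 gives 3/x = 3/11 and x = 11.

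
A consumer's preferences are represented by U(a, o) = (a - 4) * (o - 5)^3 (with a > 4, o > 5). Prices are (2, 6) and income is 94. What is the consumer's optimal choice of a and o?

MU_a = (o−5)^3, MU_o = 3·(a−4)·(o−5)^2.
MRS = (1/3)·(o−5)/(a−4).
Tangency: set MRS = p_a/p_o = 2/6 = 1/3.
So (1/3)·(o − 5)/(a − 4) = 1/3, i.e. (o − 5) = (a − 4).
Rewrite the budget in excess-of-subsistence terms: 2·(a − 4) + 6·(o − 5) = 94 − 2·4 − 6·5 = 56.
Substituting, 8·(a − 4) = 56, so a − 4 = 7 and a* = 11.
Then o − 5 = 7, so o* = 12.

a* = 11, o* = 12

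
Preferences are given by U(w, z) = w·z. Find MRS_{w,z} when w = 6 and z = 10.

MU_w = z and MU_z = w.
MRS = MU_w/MU_z = z/w.
At (6, 10): MRS = 5/3.
That is, one extra unit of w is worth 5/3 units of z at the margin.

MRS = 5/3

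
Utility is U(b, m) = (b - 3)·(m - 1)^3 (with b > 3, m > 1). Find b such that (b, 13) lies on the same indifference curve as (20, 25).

b = 139

U(20, 25) = 235008.
Set U(b, 13) = 235008 and solve.
With m = 13: (13 − 1)^3 = 1728, so (b − 3) = 235008/1728 = 136.
So b = 3 + 136 = 139.
Check: U(139, 13) = 235008.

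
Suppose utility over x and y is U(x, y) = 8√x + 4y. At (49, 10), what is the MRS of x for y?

MRS = 1/7

MU_x = 8/(2√x), MU_y = 4.
MRS = 8/(2√x) ÷ 4.
At (49, 10): MRS = 1/7.
That is, one extra unit of x is worth 1/7 units of y at the margin.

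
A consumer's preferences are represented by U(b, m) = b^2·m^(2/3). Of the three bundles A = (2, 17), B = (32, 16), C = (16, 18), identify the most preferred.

Evaluate utility at each bundle:
U(A) = 26.446.
U(B) = 6501.995.
U(C) = 1758.281.
Highest utility is B, so B ≻ C ≻ A.

Bundle B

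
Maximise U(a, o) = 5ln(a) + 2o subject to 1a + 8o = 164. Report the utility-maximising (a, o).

MU_a = 5/a, MU_o = 2.
MRS = 5/a ÷ 2.
Tangency: set MRS = p_a/p_o = 1/8 = 0.125.
MRS depends only on a: 2.5/a = 0.125 ⇒ a* = 2.5/0.125 = 20.
From the budget, 8·o = 164 − 1·20 = 144, so o* = 18.

a* = 20, o* = 18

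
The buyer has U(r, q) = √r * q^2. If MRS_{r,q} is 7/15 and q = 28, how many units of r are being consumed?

r = 15

MU_r = 0.5·r^(-0.5)·q^2 and MU_q = 2·√r·q.
MRS = MU_r/MU_q = (0.25)·q/r.
Substitute q = 28: MRS = 7/r. Setting 7/r = 7/15 gives r = 7/(7/15) = 15.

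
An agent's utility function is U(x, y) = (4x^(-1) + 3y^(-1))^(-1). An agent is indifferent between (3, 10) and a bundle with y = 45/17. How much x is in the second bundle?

x = 8

U depends on (x, y) only through S = 4x^(-1) + 3y^(-1), so equal utility means equal S. At (3, 10): S = 49/30.
With y = 45/17: 3·(45/17)^(-1) = 17/15, so 4x^(-1) = 49/30 − 17/15 = 0.5, i.e. x^(-1) = 0.125.
Hence x = 1/0.125 = 8.
Check: U(8, 45/17) = 0.6122.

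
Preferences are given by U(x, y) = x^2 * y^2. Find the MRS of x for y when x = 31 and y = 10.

MRS = 10/31

MU_x = 2·x·y^2 and MU_y = 2·x^2·y.
MRS = MU_x/MU_y = y/x.
At (31, 10): MRS = 10/31.
So at (31, 10) the consumer would give up 10/31 units of y for one more unit of x.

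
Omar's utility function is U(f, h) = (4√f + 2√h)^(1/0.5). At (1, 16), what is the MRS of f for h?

For CES with ρ = 0.5, MRS = (4/2)·√(h/f).
At (1, 16): MRS = 8.
So at (1, 16) the consumer would give up 8 units of h for one more unit of f.

MRS = 8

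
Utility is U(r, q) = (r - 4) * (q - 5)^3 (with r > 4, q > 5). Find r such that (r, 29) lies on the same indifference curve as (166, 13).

r = 10

U(166, 13) = 82944.
Set U(r, 29) = 82944 and solve.
With q = 29: (29 − 5)^3 = 13824, so (r − 4) = 82944/13824 = 6.
So r = 4 + 6 = 10.
Check: U(10, 29) = 82944.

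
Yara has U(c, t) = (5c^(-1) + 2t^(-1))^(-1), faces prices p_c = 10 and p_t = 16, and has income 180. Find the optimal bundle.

c* = 10, t* = 5

For CES with ρ = -1, MRS = (5/2)·(t/c)^2.
Tangency: set MRS = p_c/p_t = 10/16 = 0.625.
So (t/c)^2 = 0.25; taking the square root, t/c = 0.5, i.e. t = 0.5·c.
Substitute into the budget 10·c + 16·t = 180: 18·c = 180, so c* = 10 and t* = 0.5·10 = 5.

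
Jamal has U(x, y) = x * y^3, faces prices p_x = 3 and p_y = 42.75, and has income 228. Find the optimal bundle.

MU_x = y^3 and MU_y = 3·x·y^2.
MRS = MU_x/MU_y = (1/3)·y/x.
Tangency: set MRS = p_x/p_y = 3/42.75 = 4/57.
So (1/3)·y/x = 4/57, i.e. y = (4/19)·x.
Substitute into the budget 3·x + 42.75·y = 228: 12·x = 228, so x* = 19.
Then y* = (4/19)·19 = 4.

x* = 19, y* = 4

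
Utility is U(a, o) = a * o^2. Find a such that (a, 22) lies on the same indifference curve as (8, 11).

a = 2

U(8, 11) = 968.
Set U(a, 22) = 968 and solve.
With o = 22: 22^2 = 484, so a = 968/484 = 2.
Check: U(2, 22) = 968.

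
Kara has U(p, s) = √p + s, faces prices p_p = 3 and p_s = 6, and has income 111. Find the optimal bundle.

MU_p = 1/(2√p), MU_s = 1.
MRS = 1/(2√p) ÷ 1.
Tangency: set MRS = p_p/p_s = 3/6 = 0.5.
MRS depends only on p: 0.5/√p = 0.5 ⇒ √p = 0.5/0.5 = 1 ⇒ p* = 1.
From the budget, 6·s = 111 − 3·1 = 108, so s* = 18.

p* = 1, s* = 18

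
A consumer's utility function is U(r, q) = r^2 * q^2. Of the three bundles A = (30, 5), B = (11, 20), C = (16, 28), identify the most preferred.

Bundle C

Evaluate utility at each bundle:
U(A) = 22500.
U(B) = 48400.
U(C) = 200704.
Highest utility is C, so C ≻ B ≻ A.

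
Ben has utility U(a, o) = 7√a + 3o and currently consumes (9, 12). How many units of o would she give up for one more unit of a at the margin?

MU_a = 7/(2√a), MU_o = 3.
MRS = 7/(2√a) ÷ 3.
At (9, 12): MRS = 7/18.
So at (9, 12) the consumer would give up 7/18 units of o for one more unit of a.

MRS = 7/18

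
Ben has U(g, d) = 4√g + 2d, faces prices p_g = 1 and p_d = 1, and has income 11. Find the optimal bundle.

g* = 1, d* = 10

MU_g = 4/(2√g), MU_d = 2.
MRS = 4/(2√g) ÷ 2.
Tangency: set MRS = p_g/p_d = 1/1 = 1.
MRS depends only on g: 1/√g = 1 ⇒ √g = 1/1 = 1 ⇒ g* = 1.
From the budget, 1·d = 11 − 1·1 = 10, so d* = 10.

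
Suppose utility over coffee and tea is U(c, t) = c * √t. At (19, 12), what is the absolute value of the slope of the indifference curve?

MU_c = √t and MU_t = 0.5·c·t^(-0.5).
MRS = MU_c/MU_t = (2)·t/c.
At (19, 12): MRS = 24/19.
The indifference curve has slope −24/19 at this bundle.

MRS = 24/19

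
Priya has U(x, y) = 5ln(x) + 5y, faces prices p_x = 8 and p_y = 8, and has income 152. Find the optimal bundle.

MU_x = 5/x, MU_y = 5.
MRS = 5/x ÷ 5.
Tangency: set MRS = p_x/p_y = 8/8 = 1.
MRS depends only on x: 1/x = 1 ⇒ x* = 1/1 = 1.
From the budget, 8·y = 152 − 8·1 = 144, so y* = 18.

x* = 1, y* = 18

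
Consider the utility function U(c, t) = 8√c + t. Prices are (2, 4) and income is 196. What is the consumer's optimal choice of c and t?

c* = 64, t* = 17

MU_c = 8/(2√c), MU_t = 1.
MRS = 8/(2√c) ÷ 1.
Tangency: set MRS = p_c/p_t = 2/4 = 0.5.
MRS depends only on c: 4/√c = 0.5 ⇒ √c = 4/0.5 = 8 ⇒ c* = 64.
From the budget, 4·t = 196 − 2·64 = 68, so t* = 17.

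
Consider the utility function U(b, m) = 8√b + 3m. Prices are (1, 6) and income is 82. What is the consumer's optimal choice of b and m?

MU_b = 8/(2√b), MU_m = 3.
MRS = 8/(2√b) ÷ 3.
Tangency: set MRS = p_b/p_m = 1/6.
MRS depends only on b: (4/3)/√b = 1/6 ⇒ √b = (4/3)/(1/6) = 8 ⇒ b* = 64.
From the budget, 6·m = 82 − 1·64 = 18, so m* = 3.

b* = 64, m* = 3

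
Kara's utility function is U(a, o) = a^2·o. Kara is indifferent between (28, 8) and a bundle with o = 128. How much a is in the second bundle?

U(28, 8) = 6272.
Set U(a, 128) = 6272 and solve.
With o = 128: a^2 = 6272/128 = 49; taking the square root, a = 7.
Check: U(7, 128) = 6272.

a = 7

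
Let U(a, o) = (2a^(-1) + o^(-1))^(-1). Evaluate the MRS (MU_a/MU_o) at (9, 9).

MRS = 2

For CES with ρ = -1, MRS = (2/1)·(o/a)^2.
At (9, 9): MRS = 2.
So at (9, 9) the consumer would give up 2 units of o for one more unit of a.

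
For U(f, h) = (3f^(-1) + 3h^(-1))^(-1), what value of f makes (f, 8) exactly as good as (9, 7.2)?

U depends on (f, h) only through S = 3f^(-1) + 3h^(-1), so equal utility means equal S. At (9, 7.2): S = 0.75.
With h = 8: 3·8^(-1) = 0.375, so 3f^(-1) = 0.75 − 0.375 = 0.375, i.e. f^(-1) = 0.125.
Hence f = 1/0.125 = 8.
Check: U(8, 8) = 1.3333.

f = 8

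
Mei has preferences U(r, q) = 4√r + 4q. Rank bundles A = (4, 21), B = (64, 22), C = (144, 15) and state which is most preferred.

Evaluate utility at each bundle:
U(A) = 92.000.
U(B) = 120.000.
U(C) = 108.000.
Highest utility is B, so B ≻ C ≻ A.

Bundle B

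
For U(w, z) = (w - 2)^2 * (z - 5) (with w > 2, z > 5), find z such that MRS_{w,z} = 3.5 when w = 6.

z = 12

MU_w = 2·(w−2)·(z−5), MU_z = (w−2)^2.
MRS = (2/1)·(z−5)/(w−2).
Substitute w = 6: MRS = (z − 5)/2. Setting this equal to 3.5 gives z − 5 = 3.5·2 = 7, so z = 12.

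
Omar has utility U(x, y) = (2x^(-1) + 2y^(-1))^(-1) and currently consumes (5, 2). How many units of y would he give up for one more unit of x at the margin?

For CES with ρ = -1, MRS = (y/x)^2.
At (5, 2): MRS = 4/25.
The indifference curve has slope −4/25 at this bundle.

MRS = 4/25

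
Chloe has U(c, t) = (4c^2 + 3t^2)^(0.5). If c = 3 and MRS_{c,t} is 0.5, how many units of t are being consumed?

For CES with ρ = 2, MRS = (4/3)·(t/c)^(-1).
Setting (4/3)·(t/3)^(-1) = 0.5 gives (t/3)^(-1) = 0.375, so t/3 = 8/3 and t = 8.

t = 8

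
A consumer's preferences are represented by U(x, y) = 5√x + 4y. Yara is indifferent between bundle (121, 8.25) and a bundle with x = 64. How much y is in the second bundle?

y = 12

U(121, 8.25) = 88.
Set U(64, y) = 88 and solve.
With x = 64: √64 = 8, so 4y = 88 − 5·8 = 48 and y = 12.
Check: U(64, 12) = 88.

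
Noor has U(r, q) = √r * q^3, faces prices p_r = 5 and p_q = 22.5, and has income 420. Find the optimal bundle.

MU_r = 0.5·r^(-0.5)·q^3 and MU_q = 3·√r·q^2.
MRS = MU_r/MU_q = (1/6)·q/r.
Tangency: set MRS = p_r/p_q = 5/22.5 = 2/9.
So (1/6)·q/r = 2/9, i.e. q = (4/3)·r.
Substitute into the budget 5·r + 22.5·q = 420: 35·r = 420, so r* = 12.
Then q* = (4/3)·12 = 16.

r* = 12, q* = 16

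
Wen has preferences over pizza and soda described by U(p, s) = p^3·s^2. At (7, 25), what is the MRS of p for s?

MU_p = 3·p^2·s^2 and MU_s = 2·p^3·s.
MRS = MU_p/MU_s = (3/2)·s/p.
At (7, 25): MRS = 75/14.
So at (7, 25) the consumer would give up 75/14 units of s for one more unit of p.

MRS = 75/14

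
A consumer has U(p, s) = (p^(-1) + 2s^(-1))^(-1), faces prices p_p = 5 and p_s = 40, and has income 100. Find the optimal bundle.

For CES with ρ = -1, MRS = (1/2)·(s/p)^2.
Tangency: set MRS = p_p/p_s = 5/40 = 0.125.
So (s/p)^2 = 0.25; taking the square root, s/p = 0.5, i.e. s = 0.5·p.
Substitute into the budget 5·p + 40·s = 100: 25·p = 100, so p* = 4 and s* = 0.5·4 = 2.

p* = 4, s* = 2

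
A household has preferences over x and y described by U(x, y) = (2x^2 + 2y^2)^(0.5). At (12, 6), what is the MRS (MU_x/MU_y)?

For CES with ρ = 2, MRS = (y/x)^(-1).
At (12, 6): MRS = 2.
That is, one extra unit of x is worth 2 units of y at the margin.

MRS = 2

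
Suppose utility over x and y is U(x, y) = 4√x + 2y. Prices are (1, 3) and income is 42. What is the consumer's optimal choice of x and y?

MU_x = 4/(2√x), MU_y = 2.
MRS = 4/(2√x) ÷ 2.
Tangency: set MRS = p_x/p_y = 1/3.
MRS depends only on x: 1/√x = 1/3 ⇒ √x = 1/(1/3) = 3 ⇒ x* = 9.
From the budget, 3·y = 42 − 1·9 = 33, so y* = 11.

x* = 9, y* = 11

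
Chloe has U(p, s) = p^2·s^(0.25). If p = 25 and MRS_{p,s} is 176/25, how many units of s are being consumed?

MU_p = 2·p·s^(0.25) and MU_s = 0.25·p^2·s^(-0.75).
MRS = MU_p/MU_s = (8)·s/p.
Substitute p = 25: MRS = s/3.125. Setting s/3.125 = 176/25 gives s = (176/25)·3.125 = 22.

s = 22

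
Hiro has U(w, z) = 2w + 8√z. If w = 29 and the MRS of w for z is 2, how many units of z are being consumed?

MU_w = 2, MU_z = 8/(2√z).
MRS = 2 ÷ (8/(2√z)).
MRS depends only on z: 0.5·√z = 2 ⇒ √z = 2/0.5 = 4 ⇒ z = 16.

z = 16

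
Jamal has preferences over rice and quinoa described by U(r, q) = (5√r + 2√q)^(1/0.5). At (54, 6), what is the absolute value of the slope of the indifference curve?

For CES with ρ = 0.5, MRS = (5/2)·√(q/r).
At (54, 6): MRS = 5/6.
That is, one extra unit of r is worth 5/6 units of q at the margin.

MRS = 5/6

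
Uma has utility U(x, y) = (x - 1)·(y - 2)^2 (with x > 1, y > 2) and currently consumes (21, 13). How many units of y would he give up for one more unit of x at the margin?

MU_x = (y−2)^2, MU_y = 2·(x−1)·(y−2).
MRS = (1/2)·(y−2)/(x−1).
At (21, 13): MRS = 11/40.
That is, one extra unit of x is worth 11/40 units of y at the margin.

MRS = 11/40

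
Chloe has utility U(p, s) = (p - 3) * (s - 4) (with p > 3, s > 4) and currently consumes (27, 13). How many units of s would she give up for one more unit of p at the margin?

MU_p = (s−4), MU_s = (p−3).
MRS = (s−4)/(p−3).
At (27, 13): MRS = 0.375.
So at (27, 13) the consumer would give up 0.375 units of s for one more unit of p.

MRS = 0.375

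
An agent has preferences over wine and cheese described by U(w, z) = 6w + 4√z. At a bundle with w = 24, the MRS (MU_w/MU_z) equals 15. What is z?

z = 25

MU_w = 6, MU_z = 4/(2√z).
MRS = 6 ÷ (4/(2√z)).
MRS depends only on z: 3·√z = 15 ⇒ √z = 15/3 = 5 ⇒ z = 25.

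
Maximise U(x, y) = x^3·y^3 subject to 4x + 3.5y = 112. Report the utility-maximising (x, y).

MU_x = 3·x^2·y^3 and MU_y = 3·x^3·y^2.
MRS = MU_x/MU_y = y/x.
Tangency: set MRS = p_x/p_y = 4/3.5 = 8/7.
So y/x = 8/7, i.e. y = (8/7)·x.
Substitute into the budget 4·x + 3.5·y = 112: 8·x = 112, so x* = 14.
Then y* = (8/7)·14 = 16.

x* = 14, y* = 16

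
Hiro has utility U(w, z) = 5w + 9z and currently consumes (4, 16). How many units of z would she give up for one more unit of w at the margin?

MU_w = 5, MU_z = 9, so MRS = 5/9 at every bundle.
At (4, 16): MRS = 5/9.
That is, one extra unit of w is worth 5/9 units of z at the margin.

MRS = 5/9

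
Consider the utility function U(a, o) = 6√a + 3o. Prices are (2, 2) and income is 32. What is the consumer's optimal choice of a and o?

a* = 1, o* = 15

MU_a = 6/(2√a), MU_o = 3.
MRS = 6/(2√a) ÷ 3.
Tangency: set MRS = p_a/p_o = 2/2 = 1.
MRS depends only on a: 1/√a = 1 ⇒ √a = 1/1 = 1 ⇒ a* = 1.
From the budget, 2·o = 32 − 2·1 = 30, so o* = 15.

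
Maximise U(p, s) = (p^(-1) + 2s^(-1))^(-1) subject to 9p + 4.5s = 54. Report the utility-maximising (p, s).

p* = 3, s* = 6

For CES with ρ = -1, MRS = (1/2)·(s/p)^2.
Tangency: set MRS = p_p/p_s = 9/4.5 = 2.
So (s/p)^2 = 4; taking the square root, s/p = 2, i.e. s = 2·p.
Substitute into the budget 9·p + 4.5·s = 54: 18·p = 54, so p* = 3 and s* = 2·3 = 6.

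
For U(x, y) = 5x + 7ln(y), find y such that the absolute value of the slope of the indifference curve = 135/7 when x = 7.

MU_x = 5, MU_y = 7/y.
MRS = 5 ÷ (7/y).
MRS depends only on y: (5/7)·y = 135/7 ⇒ y = (135/7)/(5/7) = 27.

y = 27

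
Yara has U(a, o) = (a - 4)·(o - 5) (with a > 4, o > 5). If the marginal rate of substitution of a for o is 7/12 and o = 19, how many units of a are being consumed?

a = 28

MU_a = (o−5), MU_o = (a−4).
MRS = (o−5)/(a−4).
Substitute o = 19: MRS = 14/(a − 4). Setting this equal to 7/12 gives a − 4 = 14/(7/12) = 24, so a = 28.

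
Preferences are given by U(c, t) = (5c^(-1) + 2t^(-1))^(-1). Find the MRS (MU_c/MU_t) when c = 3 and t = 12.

For CES with ρ = -1, MRS = (5/2)·(t/c)^2.
At (3, 12): MRS = 40.
So at (3, 12) the consumer would give up 40 units of t for one more unit of c.

MRS = 40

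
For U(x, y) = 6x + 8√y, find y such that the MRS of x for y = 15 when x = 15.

MU_x = 6, MU_y = 8/(2√y).
MRS = 6 ÷ (8/(2√y)).
MRS depends only on y: 1.5·√y = 15 ⇒ √y = 15/1.5 = 10 ⇒ y = 100.

y = 100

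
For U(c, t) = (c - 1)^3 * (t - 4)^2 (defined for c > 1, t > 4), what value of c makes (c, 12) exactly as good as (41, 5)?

U(41, 5) = 64000.
Set U(c, 12) = 64000 and solve.
With t = 12: (12 − 4)^2 = 64, so (c − 1)^3 = 64000/64 = 1000.
Taking the cube root (with c > 1): c − 1 = 10, so c = 11.
Check: U(11, 12) = 64000.

c = 11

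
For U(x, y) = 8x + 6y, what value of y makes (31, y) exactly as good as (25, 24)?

U(25, 24) = 344.
Set U(31, y) = 344 and solve.
8·31 + 6y = 344 ⇒ 6y = 96 ⇒ y = 16.
Check: U(31, 16) = 344.

y = 16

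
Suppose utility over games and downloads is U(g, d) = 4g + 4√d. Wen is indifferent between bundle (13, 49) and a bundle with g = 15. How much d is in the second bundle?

U(13, 49) = 80.
Set U(15, d) = 80 and solve.
With g = 15: 4√d = 80 − 4·15 = 20, so √d = 5 and d = 25.
Check: U(15, 25) = 80.

d = 25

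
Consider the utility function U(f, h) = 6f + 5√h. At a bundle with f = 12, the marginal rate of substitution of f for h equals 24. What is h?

MU_f = 6, MU_h = 5/(2√h).
MRS = 6 ÷ (5/(2√h)).
MRS depends only on h: 2.4·√h = 24 ⇒ √h = 24/2.4 = 10 ⇒ h = 100.

h = 100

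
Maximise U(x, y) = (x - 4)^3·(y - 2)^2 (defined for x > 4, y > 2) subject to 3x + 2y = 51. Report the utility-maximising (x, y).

MU_x = 3·(x−4)^2·(y−2)^2, MU_y = 2·(x−4)^3·(y−2).
MRS = (3/2)·(y−2)/(x−4).
Tangency: set MRS = p_x/p_y = 3/2 = 1.5.
So (3/2)·(y − 2)/(x − 4) = 1.5, i.e. (y − 2) = (x − 4).
Rewrite the budget in excess-of-subsistence terms: 3·(x − 4) + 2·(y − 2) = 51 − 3·4 − 2·2 = 35.
Substituting, 5·(x − 4) = 35, so x − 4 = 7 and x* = 11.
Then y − 2 = 7, so y* = 9.

x* = 11, y* = 9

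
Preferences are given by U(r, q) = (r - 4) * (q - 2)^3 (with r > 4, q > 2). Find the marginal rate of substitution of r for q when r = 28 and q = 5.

MU_r = (q−2)^3, MU_q = 3·(r−4)·(q−2)^2.
MRS = (1/3)·(q−2)/(r−4).
At (28, 5): MRS = 1/24.
The indifference curve has slope −1/24 at this bundle.

MRS = 1/24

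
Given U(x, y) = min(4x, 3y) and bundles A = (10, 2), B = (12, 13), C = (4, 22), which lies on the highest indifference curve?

Evaluate utility at each bundle:
U(A) = 6.
U(B) = 39.
U(C) = 16.
Highest utility is B, so B ≻ C ≻ A.

Bundle B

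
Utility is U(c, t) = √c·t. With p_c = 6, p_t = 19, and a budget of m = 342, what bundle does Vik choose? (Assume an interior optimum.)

MU_c = 0.5·c^(-0.5)·t and MU_t = √c.
MRS = MU_c/MU_t = (0.5)·t/c.
Tangency: set MRS = p_c/p_t = 6/19.
So (0.5)·t/c = 6/19, i.e. t = (12/19)·c.
Substitute into the budget 6·c + 19·t = 342: 18·c = 342, so c* = 19.
Then t* = (12/19)·19 = 12.

c* = 19, t* = 12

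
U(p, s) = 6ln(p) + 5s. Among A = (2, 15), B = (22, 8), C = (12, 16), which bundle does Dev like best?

Evaluate utility at each bundle:
U(A) = 79.159.
U(B) = 58.546.
U(C) = 94.909.
Highest utility is C, so C ≻ A ≻ B.

Bundle C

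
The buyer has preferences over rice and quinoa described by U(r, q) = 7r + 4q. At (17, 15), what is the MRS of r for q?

MRS = 1.75

MU_r = 7, MU_q = 4, so MRS = 7/4 = 1.75 at every bundle.
At (17, 15): MRS = 1.75.
The indifference curve has slope −1.75 at this bundle.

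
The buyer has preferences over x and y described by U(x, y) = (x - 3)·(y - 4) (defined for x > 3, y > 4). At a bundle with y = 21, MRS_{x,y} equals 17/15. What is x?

MU_x = (y−4), MU_y = (x−3).
MRS = (y−4)/(x−3).
Substitute y = 21: MRS = 17/(x − 3). Setting this equal to 17/15 gives x − 3 = 17/(17/15) = 15, so x = 18.

x = 18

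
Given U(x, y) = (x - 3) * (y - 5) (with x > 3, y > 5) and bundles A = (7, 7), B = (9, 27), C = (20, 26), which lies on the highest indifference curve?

Bundle C

Evaluate utility at each bundle:
U(A) = 8.
U(B) = 132.
U(C) = 357.
Highest utility is C, so C ≻ B ≻ A.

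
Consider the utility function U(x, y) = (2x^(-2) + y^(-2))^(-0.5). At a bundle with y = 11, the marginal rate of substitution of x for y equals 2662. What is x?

x = 1

For CES with ρ = -2, MRS = (2/1)·(y/x)^3.
Setting (2/1)·(11/x)^3 = 2662 gives (11/x)^3 = 1331, so 11/x = 11 and x = 1.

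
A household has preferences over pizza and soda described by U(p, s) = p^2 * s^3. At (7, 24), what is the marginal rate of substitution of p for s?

MU_p = 2·p·s^3 and MU_s = 3·p^2·s^2.
MRS = MU_p/MU_s = (2/3)·s/p.
At (7, 24): MRS = 16/7.
So at (7, 24) the consumer would give up 16/7 units of s for one more unit of p.

MRS = 16/7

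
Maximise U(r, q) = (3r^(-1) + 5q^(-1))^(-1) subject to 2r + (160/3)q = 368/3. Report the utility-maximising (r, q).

r* = 8, q* = 2

For CES with ρ = -1, MRS = (3/5)·(q/r)^2.
Tangency: set MRS = p_r/p_q = 2/(160/3) = 3/80.
So (q/r)^2 = 1/16; taking the square root, q/r = 0.25, i.e. q = 0.25·r.
Substitute into the budget 2·r + (160/3)·q = 368/3: (46/3)·r = 368/3, so r* = 8 and q* = 0.25·8 = 2.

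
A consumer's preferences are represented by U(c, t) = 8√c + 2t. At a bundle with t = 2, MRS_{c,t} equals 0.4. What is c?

MU_c = 8/(2√c), MU_t = 2.
MRS = 8/(2√c) ÷ 2.
MRS depends only on c: 2/√c = 0.4 ⇒ √c = 2/0.4 = 5 ⇒ c = 25.

c = 25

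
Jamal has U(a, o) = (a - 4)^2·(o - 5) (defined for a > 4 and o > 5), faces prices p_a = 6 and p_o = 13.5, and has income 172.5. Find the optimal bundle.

MU_a = 2·(a−4)·(o−5), MU_o = (a−4)^2.
MRS = (2/1)·(o−5)/(a−4).
Tangency: set MRS = p_a/p_o = 6/13.5 = 4/9.
So (2/1)·(o − 5)/(a − 4) = 4/9, i.e. (o − 5) = (2/9)·(a − 4).
Rewrite the budget in excess-of-subsistence terms: 6·(a − 4) + 13.5·(o − 5) = 172.5 − 6·4 − 13.5·5 = 81.
Substituting, 9·(a − 4) = 81, so a − 4 = 9 and a* = 13.
Then o − 5 = (2/9)·9 = 2, so o* = 7.

a* = 13, o* = 7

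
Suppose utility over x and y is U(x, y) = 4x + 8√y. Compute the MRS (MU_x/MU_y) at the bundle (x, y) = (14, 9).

MRS = 3

MU_x = 4, MU_y = 8/(2√y).
MRS = 4 ÷ (8/(2√y)).
At (14, 9): MRS = 3.
That is, one extra unit of x is worth 3 units of y at the margin.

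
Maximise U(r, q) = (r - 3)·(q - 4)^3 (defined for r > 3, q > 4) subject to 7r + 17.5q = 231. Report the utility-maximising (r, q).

MU_r = (q−4)^3, MU_q = 3·(r−3)·(q−4)^2.
MRS = (1/3)·(q−4)/(r−3).
Tangency: set MRS = p_r/p_q = 7/17.5 = 0.4.
So (1/3)·(q − 4)/(r − 3) = 0.4, i.e. (q − 4) = 1.2·(r − 3).
Rewrite the budget in excess-of-subsistence terms: 7·(r − 3) + 17.5·(q − 4) = 231 − 7·3 − 17.5·4 = 140.
Substituting, 28·(r − 3) = 140, so r − 3 = 5 and r* = 8.
Then q − 4 = 1.2·5 = 6, so q* = 10.

r* = 8, q* = 10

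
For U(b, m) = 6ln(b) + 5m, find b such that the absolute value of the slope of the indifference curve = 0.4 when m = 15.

MU_b = 6/b, MU_m = 5.
MRS = 6/b ÷ 5.
MRS depends only on b: 1.2/b = 0.4 ⇒ b = 1.2/0.4 = 3.

b = 3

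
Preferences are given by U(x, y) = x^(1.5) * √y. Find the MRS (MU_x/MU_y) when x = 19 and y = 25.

MU_x = 1.5·√x·√y and MU_y = 0.5·x^(1.5)·y^(-0.5).
MRS = MU_x/MU_y = (3)·y/x.
At (19, 25): MRS = 75/19.
So at (19, 25) the consumer would give up 75/19 units of y for one more unit of x.

MRS = 75/19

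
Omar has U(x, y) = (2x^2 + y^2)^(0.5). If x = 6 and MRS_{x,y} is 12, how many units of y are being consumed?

For CES with ρ = 2, MRS = (2/1)·(y/x)^(-1).
Setting (2/1)·(y/6)^(-1) = 12 gives (y/6)^(-1) = 6, so y/6 = 1/6 and y = 1.

y = 1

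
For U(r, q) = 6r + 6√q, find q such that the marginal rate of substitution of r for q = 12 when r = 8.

q = 36

MU_r = 6, MU_q = 6/(2√q).
MRS = 6 ÷ (6/(2√q)).
MRS depends only on q: 2·√q = 12 ⇒ √q = 12/2 = 6 ⇒ q = 36.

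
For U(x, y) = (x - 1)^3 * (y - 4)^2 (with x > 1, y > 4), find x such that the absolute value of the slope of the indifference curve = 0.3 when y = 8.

MU_x = 3·(x−1)^2·(y−4)^2, MU_y = 2·(x−1)^3·(y−4).
MRS = (3/2)·(y−4)/(x−1).
Substitute y = 8: MRS = 6/(x − 1). Setting this equal to 0.3 gives x − 1 = 6/0.3 = 20, so x = 21.

x = 21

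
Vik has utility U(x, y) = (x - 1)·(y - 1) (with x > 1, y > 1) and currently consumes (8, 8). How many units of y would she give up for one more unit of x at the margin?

MRS = 1

MU_x = (y−1), MU_y = (x−1).
MRS = (y−1)/(x−1).
At (8, 8): MRS = 1.
The indifference curve has slope −1 at this bundle.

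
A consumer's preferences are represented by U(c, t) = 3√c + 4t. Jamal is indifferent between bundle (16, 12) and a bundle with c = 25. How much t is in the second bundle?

t = 11.25

U(16, 12) = 60.
Set U(25, t) = 60 and solve.
With c = 25: √25 = 5, so 4t = 60 − 3·5 = 45 and t = 11.25.
Check: U(25, 11.25) = 60.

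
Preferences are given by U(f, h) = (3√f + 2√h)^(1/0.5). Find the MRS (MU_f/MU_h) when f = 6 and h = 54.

For CES with ρ = 0.5, MRS = (3/2)·√(h/f).
At (6, 54): MRS = 4.5.
So at (6, 54) the consumer would give up 4.5 units of h for one more unit of f.

MRS = 4.5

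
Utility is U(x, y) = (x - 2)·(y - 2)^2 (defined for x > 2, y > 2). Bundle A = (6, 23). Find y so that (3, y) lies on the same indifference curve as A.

U(6, 23) = 1764.
Set U(3, y) = 1764 and solve.
With x = 3: (3 − 2) = 1, so (y − 2)^2 = 1764/1 = 1764.
Taking the square root (with y > 2): y − 2 = 42, so y = 44.
Check: U(3, 44) = 1764.

y = 44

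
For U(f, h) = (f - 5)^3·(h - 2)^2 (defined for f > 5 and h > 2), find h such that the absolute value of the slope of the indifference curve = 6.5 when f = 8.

MU_f = 3·(f−5)^2·(h−2)^2, MU_h = 2·(f−5)^3·(h−2).
MRS = (3/2)·(h−2)/(f−5).
Substitute f = 8: MRS = (h − 2)/2. Setting this equal to 6.5 gives h − 2 = 6.5·2 = 13, so h = 15.

h = 15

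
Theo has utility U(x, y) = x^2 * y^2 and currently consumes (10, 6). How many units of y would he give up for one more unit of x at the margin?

MRS = 0.6

MU_x = 2·x·y^2 and MU_y = 2·x^2·y.
MRS = MU_x/MU_y = y/x.
At (10, 6): MRS = 0.6.
The indifference curve has slope −0.6 at this bundle.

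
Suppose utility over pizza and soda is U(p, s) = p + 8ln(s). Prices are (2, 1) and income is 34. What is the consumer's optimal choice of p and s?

MU_p = 1, MU_s = 8/s.
MRS = 1 ÷ (8/s).
Tangency: set MRS = p_p/p_s = 2/1 = 2.
MRS depends only on s: 0.125·s = 2 ⇒ s* = 2/0.125 = 16.
From the budget, 2·p = 34 − 1·16 = 18, so p* = 9.

p* = 9, s* = 16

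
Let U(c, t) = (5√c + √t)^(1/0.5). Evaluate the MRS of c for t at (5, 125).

MRS = 25

For CES with ρ = 0.5, MRS = (5/1)·√(t/c).
At (5, 125): MRS = 25.
So at (5, 125) the consumer would give up 25 units of t for one more unit of c.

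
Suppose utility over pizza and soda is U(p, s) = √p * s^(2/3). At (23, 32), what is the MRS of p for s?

MU_p = 0.5·p^(-0.5)·s^(2/3) and MU_s = 2/3·√p·s^(-1/3).
MRS = MU_p/MU_s = (0.75)·s/p.
At (23, 32): MRS = 24/23.
That is, one extra unit of p is worth 24/23 units of s at the margin.

MRS = 24/23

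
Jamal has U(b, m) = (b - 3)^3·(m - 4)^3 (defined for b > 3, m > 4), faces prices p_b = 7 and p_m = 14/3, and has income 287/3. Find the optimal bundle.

b* = 7, m* = 10

MU_b = 3·(b−3)^2·(m−4)^3, MU_m = 3·(b−3)^3·(m−4)^2.
MRS = (m−4)/(b−3).
Tangency: set MRS = p_b/p_m = 7/(14/3) = 1.5.
So (m − 4)/(b − 3) = 1.5, i.e. (m − 4) = 1.5·(b − 3).
Rewrite the budget in excess-of-subsistence terms: 7·(b − 3) + (14/3)·(m − 4) = 287/3 − 7·3 − (14/3)·4 = 56.
Substituting, 14·(b − 3) = 56, so b − 3 = 4 and b* = 7.
Then m − 4 = 1.5·4 = 6, so m* = 10.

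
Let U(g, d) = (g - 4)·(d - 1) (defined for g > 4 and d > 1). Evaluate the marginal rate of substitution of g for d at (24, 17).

MRS = 0.8

MU_g = (d−1), MU_d = (g−4).
MRS = (d−1)/(g−4).
At (24, 17): MRS = 0.8.
The indifference curve has slope −0.8 at this bundle.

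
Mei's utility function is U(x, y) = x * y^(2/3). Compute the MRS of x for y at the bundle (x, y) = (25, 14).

MU_x = y^(2/3) and MU_y = 2/3·x·y^(-1/3).
MRS = MU_x/MU_y = (1.5)·y/x.
At (25, 14): MRS = 21/25.
That is, one extra unit of x is worth 21/25 units of y at the margin.

MRS = 21/25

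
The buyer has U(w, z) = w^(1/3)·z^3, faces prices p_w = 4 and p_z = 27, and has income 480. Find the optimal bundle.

w* = 12, z* = 16

MU_w = 1/3·w^(-2/3)·z^3 and MU_z = 3·w^(1/3)·z^2.
MRS = MU_w/MU_z = (1/9)·z/w.
Tangency: set MRS = p_w/p_z = 4/27.
So (1/9)·z/w = 4/27, i.e. z = (4/3)·w.
Substitute into the budget 4·w + 27·z = 480: 40·w = 480, so w* = 12.
Then z* = (4/3)·12 = 16.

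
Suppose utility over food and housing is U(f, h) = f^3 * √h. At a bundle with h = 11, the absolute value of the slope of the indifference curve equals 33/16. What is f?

f = 32

MU_f = 3·f^2·√h and MU_h = 0.5·f^3·h^(-0.5).
MRS = MU_f/MU_h = (6)·h/f.
Substitute h = 11: MRS = 66/f. Setting 66/f = 33/16 gives f = 66/(33/16) = 32.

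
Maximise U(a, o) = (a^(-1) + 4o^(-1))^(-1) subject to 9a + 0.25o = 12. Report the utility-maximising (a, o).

For CES with ρ = -1, MRS = (1/4)·(o/a)^2.
Tangency: set MRS = p_a/p_o = 9/0.25 = 36.
So (o/a)^2 = 144; taking the square root, o/a = 12, i.e. o = 12·a.
Substitute into the budget 9·a + 0.25·o = 12: 12·a = 12, so a* = 1 and o* = 12·1 = 12.

a* = 1, o* = 12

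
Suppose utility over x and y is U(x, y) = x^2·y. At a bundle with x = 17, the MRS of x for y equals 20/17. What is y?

y = 10

MU_x = 2·x·y and MU_y = x^2.
MRS = MU_x/MU_y = (2/1)·y/x.
Substitute x = 17: MRS = y/8.5. Setting y/8.5 = 20/17 gives y = (20/17)·8.5 = 10.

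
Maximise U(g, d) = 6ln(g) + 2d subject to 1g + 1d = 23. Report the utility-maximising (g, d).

g* = 3, d* = 20

MU_g = 6/g, MU_d = 2.
MRS = 6/g ÷ 2.
Tangency: set MRS = p_g/p_d = 1/1 = 1.
MRS depends only on g: 3/g = 1 ⇒ g* = 3/1 = 3.
From the budget, 1·d = 23 − 1·3 = 20, so d* = 20.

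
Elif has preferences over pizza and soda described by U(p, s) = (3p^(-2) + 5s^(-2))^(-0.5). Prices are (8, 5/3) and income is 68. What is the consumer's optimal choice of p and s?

For CES with ρ = -2, MRS = (3/5)·(s/p)^3.
Tangency: set MRS = p_p/p_s = 8/(5/3) = 4.8.
So (s/p)^3 = 8; taking the cube root, s/p = 2, i.e. s = 2·p.
Substitute into the budget 8·p + (5/3)·s = 68: (34/3)·p = 68, so p* = 6 and s* = 2·6 = 12.

p* = 6, s* = 12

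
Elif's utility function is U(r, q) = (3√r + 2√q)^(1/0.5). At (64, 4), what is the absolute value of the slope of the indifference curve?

For CES with ρ = 0.5, MRS = (3/2)·√(q/r).
At (64, 4): MRS = 0.375.
That is, one extra unit of r is worth 0.375 units of q at the margin.

MRS = 0.375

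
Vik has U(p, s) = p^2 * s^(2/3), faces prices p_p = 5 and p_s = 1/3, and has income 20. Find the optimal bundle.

p* = 3, s* = 15

MU_p = 2·p·s^(2/3) and MU_s = 2/3·p^2·s^(-1/3).
MRS = MU_p/MU_s = (3)·s/p.
Tangency: set MRS = p_p/p_s = 5/(1/3) = 15.
So (3)·s/p = 15, i.e. s = 5·p.
Substitute into the budget 5·p + (1/3)·s = 20: (20/3)·p = 20, so p* = 3.
Then s* = 5·3 = 15.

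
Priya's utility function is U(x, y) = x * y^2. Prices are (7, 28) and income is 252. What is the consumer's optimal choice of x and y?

MU_x = y^2 and MU_y = 2·x·y.
MRS = MU_x/MU_y = (1/2)·y/x.
Tangency: set MRS = p_x/p_y = 7/28 = 0.25.
So (1/2)·y/x = 0.25, i.e. y = 0.5·x.
Substitute into the budget 7·x + 28·y = 252: 21·x = 252, so x* = 12.
Then y* = 0.5·12 = 6.

x* = 12, y* = 6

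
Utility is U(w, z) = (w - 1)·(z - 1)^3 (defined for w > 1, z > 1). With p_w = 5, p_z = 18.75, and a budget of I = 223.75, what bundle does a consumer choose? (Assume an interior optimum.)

MU_w = (z−1)^3, MU_z = 3·(w−1)·(z−1)^2.
MRS = (1/3)·(z−1)/(w−1).
Tangency: set MRS = p_w/p_z = 5/18.75 = 4/15.
So (1/3)·(z − 1)/(w − 1) = 4/15, i.e. (z − 1) = 0.8·(w − 1).
Rewrite the budget in excess-of-subsistence terms: 5·(w − 1) + 18.75·(z − 1) = 223.75 − 5·1 − 18.75·1 = 200.
Substituting, 20·(w − 1) = 200, so w − 1 = 10 and w* = 11.
Then z − 1 = 0.8·10 = 8, so z* = 9.

w* = 11, z* = 9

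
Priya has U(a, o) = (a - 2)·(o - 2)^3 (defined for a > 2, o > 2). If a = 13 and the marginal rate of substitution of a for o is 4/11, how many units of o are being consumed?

o = 14

MU_a = (o−2)^3, MU_o = 3·(a−2)·(o−2)^2.
MRS = (1/3)·(o−2)/(a−2).
Substitute a = 13: MRS = (o − 2)/33. Setting this equal to 4/11 gives o − 2 = (4/11)·33 = 12, so o = 14.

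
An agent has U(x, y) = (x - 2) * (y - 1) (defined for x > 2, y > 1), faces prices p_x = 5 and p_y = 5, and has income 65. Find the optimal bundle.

x* = 7, y* = 6

MU_x = (y−1), MU_y = (x−2).
MRS = (y−1)/(x−2).
Tangency: set MRS = p_x/p_y = 5/5 = 1.
So (y − 1)/(x − 2) = 1, i.e. (y − 1) = (x − 2).
Rewrite the budget in excess-of-subsistence terms: 5·(x − 2) + 5·(y − 1) = 65 − 5·2 − 5·1 = 50.
Substituting, 10·(x − 2) = 50, so x − 2 = 5 and x* = 7.
Then y − 1 = 5, so y* = 6.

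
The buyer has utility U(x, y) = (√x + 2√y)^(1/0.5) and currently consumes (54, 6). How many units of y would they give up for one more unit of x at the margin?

MRS = 1/6

For CES with ρ = 0.5, MRS = (1/2)·√(y/x).
At (54, 6): MRS = 1/6.
So at (54, 6) the consumer would give up 1/6 units of y for one more unit of x.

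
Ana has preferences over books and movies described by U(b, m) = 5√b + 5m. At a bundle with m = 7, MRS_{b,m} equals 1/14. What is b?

b = 49

MU_b = 5/(2√b), MU_m = 5.
MRS = 5/(2√b) ÷ 5.
MRS depends only on b: 0.5/√b = 1/14 ⇒ √b = 0.5/(1/14) = 7 ⇒ b = 49.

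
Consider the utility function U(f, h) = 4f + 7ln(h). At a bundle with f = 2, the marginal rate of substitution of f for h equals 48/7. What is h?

h = 12

MU_f = 4, MU_h = 7/h.
MRS = 4 ÷ (7/h).
MRS depends only on h: (4/7)·h = 48/7 ⇒ h = (48/7)/(4/7) = 12.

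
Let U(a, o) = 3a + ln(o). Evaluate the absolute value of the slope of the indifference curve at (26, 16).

MU_a = 3, MU_o = 1/o.
MRS = 3 ÷ (1/o).
At (26, 16): MRS = 48.
So at (26, 16) the consumer would give up 48 units of o for one more unit of a.

MRS = 48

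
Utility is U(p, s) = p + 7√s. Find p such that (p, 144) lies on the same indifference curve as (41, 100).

p = 27

U(41, 100) = 111.
Set U(p, 144) = 111 and solve.
With s = 144: √144 = 12, so p = 111 − 7·12 = 27.
Check: U(27, 144) = 111.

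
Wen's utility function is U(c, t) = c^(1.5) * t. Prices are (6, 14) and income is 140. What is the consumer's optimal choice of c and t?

MU_c = 1.5·√c·t and MU_t = c^(1.5).
MRS = MU_c/MU_t = (1.5)·t/c.
Tangency: set MRS = p_c/p_t = 6/14 = 3/7.
So (1.5)·t/c = 3/7, i.e. t = (2/7)·c.
Substitute into the budget 6·c + 14·t = 140: 10·c = 140, so c* = 14.
Then t* = (2/7)·14 = 4.

c* = 14, t* = 4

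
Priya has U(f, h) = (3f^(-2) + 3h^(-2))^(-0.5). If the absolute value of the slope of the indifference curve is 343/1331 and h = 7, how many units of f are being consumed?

For CES with ρ = -2, MRS = (h/f)^3.
Setting (7/f)^3 = 343/1331 gives 7/f = 7/11 and f = 11.

f = 11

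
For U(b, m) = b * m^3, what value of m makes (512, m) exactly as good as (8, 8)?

m = 2

U(8, 8) = 4096.
Set U(512, m) = 4096 and solve.
With b = 512: m^3 = 4096/512 = 8; taking the cube root, m = 2.
Check: U(512, 2) = 4096.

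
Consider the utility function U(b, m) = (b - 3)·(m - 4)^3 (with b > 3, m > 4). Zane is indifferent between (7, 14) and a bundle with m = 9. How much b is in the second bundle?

b = 35

U(7, 14) = 4000.
Set U(b, 9) = 4000 and solve.
With m = 9: (9 − 4)^3 = 125, so (b − 3) = 4000/125 = 32.
So b = 3 + 32 = 35.
Check: U(35, 9) = 4000.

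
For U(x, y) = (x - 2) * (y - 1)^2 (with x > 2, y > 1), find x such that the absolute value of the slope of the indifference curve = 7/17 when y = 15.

x = 19

MU_x = (y−1)^2, MU_y = 2·(x−2)·(y−1).
MRS = (1/2)·(y−1)/(x−2).
Substitute y = 15: MRS = 7/(x − 2). Setting this equal to 7/17 gives x − 2 = 7/(7/17) = 17, so x = 19.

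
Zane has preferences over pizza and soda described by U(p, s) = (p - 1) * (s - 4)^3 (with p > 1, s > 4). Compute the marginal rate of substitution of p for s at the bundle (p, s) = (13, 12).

MRS = 2/9

MU_p = (s−4)^3, MU_s = 3·(p−1)·(s−4)^2.
MRS = (1/3)·(s−4)/(p−1).
At (13, 12): MRS = 2/9.
So at (13, 12) the consumer would give up 2/9 units of s for one more unit of p.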